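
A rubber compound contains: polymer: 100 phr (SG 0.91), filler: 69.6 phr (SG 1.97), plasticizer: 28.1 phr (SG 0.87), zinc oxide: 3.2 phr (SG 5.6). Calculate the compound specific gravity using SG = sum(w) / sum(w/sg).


Sum of weights = 200.9
Volume contributions:
  polymer: 100/0.91 = 109.8901
  filler: 69.6/1.97 = 35.3299
  plasticizer: 28.1/0.87 = 32.2989
  zinc oxide: 3.2/5.6 = 0.5714
Sum of volumes = 178.0903
SG = 200.9 / 178.0903 = 1.128

SG = 1.128


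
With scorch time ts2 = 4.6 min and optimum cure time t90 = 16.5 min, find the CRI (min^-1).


CRI = 100 / (t90 - ts2)
= 100 / (16.5 - 4.6)
= 100 / 11.9
= 8.4 min^-1

8.4 min^-1


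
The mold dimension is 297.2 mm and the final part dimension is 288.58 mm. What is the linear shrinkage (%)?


Shrinkage = (mold - part) / mold * 100
= (297.2 - 288.58) / 297.2 * 100
= 8.62 / 297.2 * 100
= 2.9%

2.9%


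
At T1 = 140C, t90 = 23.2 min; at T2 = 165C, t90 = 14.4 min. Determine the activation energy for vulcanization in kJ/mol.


T1 = 413.15 K, T2 = 438.15 K
1/T1 - 1/T2 = 1.3811e-04
ln(t1/t2) = ln(23.2/14.4) = 0.4769
Ea = 8.314 * 0.4769 / 1.3811e-04 = 28711.0997 J/mol
Ea = 28.71 kJ/mol

28.71 kJ/mol


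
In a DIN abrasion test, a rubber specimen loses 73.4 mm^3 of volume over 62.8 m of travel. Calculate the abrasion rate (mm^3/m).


Rate = volume_loss / distance
= 73.4 / 62.8
= 1.169 mm^3/m

1.169 mm^3/m


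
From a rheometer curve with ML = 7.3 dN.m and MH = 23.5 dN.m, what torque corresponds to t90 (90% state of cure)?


M90 = ML + 0.9 * (MH - ML)
M90 = 7.3 + 0.9 * (23.5 - 7.3)
M90 = 7.3 + 0.9 * 16.2
M90 = 21.88 dN.m

21.88 dN.m


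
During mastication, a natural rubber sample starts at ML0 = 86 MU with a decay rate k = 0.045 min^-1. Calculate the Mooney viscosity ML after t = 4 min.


ML = ML0 * exp(-k * t)
ML = 86 * exp(-0.045 * 4)
ML = 86 * 0.8353
ML = 71.83 MU

71.83 MU


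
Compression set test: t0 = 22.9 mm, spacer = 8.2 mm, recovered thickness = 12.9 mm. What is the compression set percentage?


CS = (t0 - recovered) / (t0 - ts) * 100
= (22.9 - 12.9) / (22.9 - 8.2) * 100
= 10.0 / 14.7 * 100
= 68.0%

68.0%


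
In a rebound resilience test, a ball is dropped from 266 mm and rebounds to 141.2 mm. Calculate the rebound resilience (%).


Resilience = h_rebound / h_drop * 100
= 141.2 / 266 * 100
= 53.1%

53.1%


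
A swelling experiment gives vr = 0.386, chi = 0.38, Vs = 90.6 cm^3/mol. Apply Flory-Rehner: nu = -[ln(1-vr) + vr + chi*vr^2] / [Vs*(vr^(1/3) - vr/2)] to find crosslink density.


ln(1 - vr) = ln(1 - 0.386) = -0.4878
Numerator = -((-0.4878) + 0.386 + 0.38 * 0.386^2) = 0.0451
Denominator = 90.6 * (0.386^(1/3) - 0.386/2) = 48.4808
nu = 0.0451 / 48.4808 = 9.3113e-04 mol/cm^3

9.3113e-04 mol/cm^3


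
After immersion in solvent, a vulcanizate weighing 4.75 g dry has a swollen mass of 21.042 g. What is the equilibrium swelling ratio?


Q = W_swollen / W_dry
Q = 21.042 / 4.75
Q = 4.43

Q = 4.43


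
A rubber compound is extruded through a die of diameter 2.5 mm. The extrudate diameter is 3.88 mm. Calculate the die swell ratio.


Die swell ratio = D_extrudate / D_die
= 3.88 / 2.5
= 1.552

Die swell = 1.552


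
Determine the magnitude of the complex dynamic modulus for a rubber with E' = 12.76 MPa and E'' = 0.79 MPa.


|E*| = sqrt(E'^2 + E''^2)
= sqrt(12.76^2 + 0.79^2)
= sqrt(162.8176 + 0.6241)
= 12.784 MPa

12.784 MPa


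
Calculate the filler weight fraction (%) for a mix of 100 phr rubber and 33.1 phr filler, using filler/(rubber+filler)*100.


Filler % = filler / (rubber + filler) * 100
= 33.1 / (100 + 33.1) * 100
= 33.1 / 133.1 * 100
= 24.87%

24.87%


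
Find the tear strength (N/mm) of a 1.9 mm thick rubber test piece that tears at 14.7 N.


Tear strength = force / thickness
= 14.7 / 1.9
= 7.74 N/mm

7.74 N/mm


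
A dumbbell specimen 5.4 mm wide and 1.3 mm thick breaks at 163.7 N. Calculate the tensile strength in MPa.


Area = width * thickness = 5.4 * 1.3 = 7.02 mm^2
TS = force / area = 163.7 / 7.02 = 23.32 MPa

23.32 MPa


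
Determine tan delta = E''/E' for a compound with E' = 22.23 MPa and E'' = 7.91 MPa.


tan delta = E'' / E'
= 7.91 / 22.23
= 0.3558

tan delta = 0.3558


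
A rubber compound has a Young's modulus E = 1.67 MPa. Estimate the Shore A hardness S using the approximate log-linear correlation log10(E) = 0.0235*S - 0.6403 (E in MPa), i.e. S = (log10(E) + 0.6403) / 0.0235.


log10(E) = 0.0235*S - 0.6403  =>  S = (log10(E) + 0.6403) / 0.0235
log10(1.67) = 0.222716
S = (0.222716 + 0.6403) / 0.0235 = 0.863016 / 0.0235
S = 36.7

Shore A = 36.7


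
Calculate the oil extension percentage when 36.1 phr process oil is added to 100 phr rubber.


Oil % = oil / (100 + oil) * 100
= 36.1 / (100 + 36.1) * 100
= 36.1 / 136.1 * 100
= 26.52%

26.52%


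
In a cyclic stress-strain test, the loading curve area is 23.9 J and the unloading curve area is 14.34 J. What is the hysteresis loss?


Hysteresis loss = loading - unloading
= 23.9 - 14.34
= 9.56 J

9.56 J


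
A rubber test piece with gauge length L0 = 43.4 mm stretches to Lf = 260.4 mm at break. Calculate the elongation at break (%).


Elongation = (Lf - L0) / L0 * 100
= (260.4 - 43.4) / 43.4 * 100
= 217.0 / 43.4 * 100
= 500.0%

500.0%


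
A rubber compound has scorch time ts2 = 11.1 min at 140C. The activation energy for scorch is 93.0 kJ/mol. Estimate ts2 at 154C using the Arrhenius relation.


Convert temperatures: T1 = 140 + 273.15 = 413.15 K, T2 = 154 + 273.15 = 427.15 K
ts2_new = 11.1 * exp(93000 / 8.314 * (1/427.15 - 1/413.15))
1/T2 - 1/T1 = -7.9330e-05
ts2_new = 4.57 min

4.57 min


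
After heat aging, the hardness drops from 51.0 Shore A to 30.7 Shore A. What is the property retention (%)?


Retention = aged / original * 100
= 30.7 / 51.0 * 100
= 60.2%

60.2%


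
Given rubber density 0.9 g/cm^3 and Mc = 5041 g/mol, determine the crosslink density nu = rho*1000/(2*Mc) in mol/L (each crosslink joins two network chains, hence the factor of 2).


nu = rho * 1000 / (2 * Mc)
nu = 0.9 * 1000 / (2 * 5041)
nu = 900.0 / 10082
nu = 0.0893 mol/L

0.0893 mol/L


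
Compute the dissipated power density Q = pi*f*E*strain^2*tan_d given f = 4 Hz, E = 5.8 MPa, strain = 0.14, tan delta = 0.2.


Q = pi * f * E * strain^2 * tan_d
= pi * 4 * 5.8 * 0.14^2 * 0.2
= pi * 4 * 5.8 * 0.0196 * 0.2
= 0.2857

Q = 0.2857


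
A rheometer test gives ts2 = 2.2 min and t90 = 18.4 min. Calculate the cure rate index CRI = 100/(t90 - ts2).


CRI = 100 / (t90 - ts2)
= 100 / (18.4 - 2.2)
= 100 / 16.2
= 6.17 min^-1

6.17 min^-1


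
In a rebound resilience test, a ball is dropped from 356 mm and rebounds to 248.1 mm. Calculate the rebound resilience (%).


Resilience = h_rebound / h_drop * 100
= 248.1 / 356 * 100
= 69.7%

69.7%


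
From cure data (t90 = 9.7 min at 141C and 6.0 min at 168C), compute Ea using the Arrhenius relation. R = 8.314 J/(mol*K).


T1 = 414.15 K, T2 = 441.15 K
1/T1 - 1/T2 = 1.4778e-04
ln(t1/t2) = ln(9.7/6.0) = 0.4804
Ea = 8.314 * 0.4804 / 1.4778e-04 = 27024.8220 J/mol
Ea = 27.02 kJ/mol

27.02 kJ/mol


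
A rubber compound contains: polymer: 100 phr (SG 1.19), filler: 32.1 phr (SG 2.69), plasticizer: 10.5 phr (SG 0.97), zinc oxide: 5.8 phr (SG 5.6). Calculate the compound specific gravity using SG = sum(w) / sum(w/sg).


Sum of weights = 148.4
Volume contributions:
  polymer: 100/1.19 = 84.0336
  filler: 32.1/2.69 = 11.9331
  plasticizer: 10.5/0.97 = 10.8247
  zinc oxide: 5.8/5.6 = 1.0357
Sum of volumes = 107.8272
SG = 148.4 / 107.8272 = 1.376

SG = 1.376


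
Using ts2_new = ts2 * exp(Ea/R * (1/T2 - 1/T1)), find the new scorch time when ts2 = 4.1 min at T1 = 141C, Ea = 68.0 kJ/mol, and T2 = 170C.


Convert temperatures: T1 = 141 + 273.15 = 414.15 K, T2 = 170 + 273.15 = 443.15 K
ts2_new = 4.1 * exp(68000 / 8.314 * (1/443.15 - 1/414.15))
1/T2 - 1/T1 = -1.5801e-04
ts2_new = 1.13 min

1.13 min


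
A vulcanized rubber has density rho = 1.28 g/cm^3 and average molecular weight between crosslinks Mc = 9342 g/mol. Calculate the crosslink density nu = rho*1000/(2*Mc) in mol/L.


nu = rho * 1000 / (2 * Mc)
nu = 1.28 * 1000 / (2 * 9342)
nu = 1280.0 / 18684
nu = 0.0685 mol/L

0.0685 mol/L


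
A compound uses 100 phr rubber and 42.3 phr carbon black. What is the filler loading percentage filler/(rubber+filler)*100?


Filler % = filler / (rubber + filler) * 100
= 42.3 / (100 + 42.3) * 100
= 42.3 / 142.3 * 100
= 29.73%

29.73%


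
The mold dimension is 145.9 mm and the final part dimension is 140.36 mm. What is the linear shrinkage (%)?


Shrinkage = (mold - part) / mold * 100
= (145.9 - 140.36) / 145.9 * 100
= 5.54 / 145.9 * 100
= 3.8%

3.8%


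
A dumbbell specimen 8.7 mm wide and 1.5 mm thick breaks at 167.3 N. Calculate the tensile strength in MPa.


Area = width * thickness = 8.7 * 1.5 = 13.05 mm^2
TS = force / area = 167.3 / 13.05 = 12.82 MPa

12.82 MPa


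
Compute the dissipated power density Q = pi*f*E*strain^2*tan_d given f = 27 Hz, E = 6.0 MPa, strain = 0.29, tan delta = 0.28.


Q = pi * f * E * strain^2 * tan_d
= pi * 27 * 6.0 * 0.29^2 * 0.28
= pi * 27 * 6.0 * 0.0841 * 0.28
= 11.9845

Q = 11.9845


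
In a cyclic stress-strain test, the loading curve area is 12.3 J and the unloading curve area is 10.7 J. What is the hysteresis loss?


Hysteresis loss = loading - unloading
= 12.3 - 10.7
= 1.6 J

1.6 J


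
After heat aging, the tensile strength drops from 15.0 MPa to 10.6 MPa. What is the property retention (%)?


Retention = aged / original * 100
= 10.6 / 15.0 * 100
= 70.7%

70.7%


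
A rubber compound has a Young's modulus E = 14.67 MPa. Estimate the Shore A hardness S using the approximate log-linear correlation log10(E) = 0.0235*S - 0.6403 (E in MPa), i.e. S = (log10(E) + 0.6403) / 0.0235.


log10(E) = 0.0235*S - 0.6403  =>  S = (log10(E) + 0.6403) / 0.0235
log10(14.67) = 1.166430
S = (1.166430 + 0.6403) / 0.0235 = 1.806730 / 0.0235
S = 76.9

Shore A = 76.9


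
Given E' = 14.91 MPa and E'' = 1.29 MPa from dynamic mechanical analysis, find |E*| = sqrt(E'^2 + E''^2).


|E*| = sqrt(E'^2 + E''^2)
= sqrt(14.91^2 + 1.29^2)
= sqrt(222.3081 + 1.6641)
= 14.966 MPa

14.966 MPa


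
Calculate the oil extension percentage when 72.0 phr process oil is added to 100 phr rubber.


Oil % = oil / (100 + oil) * 100
= 72.0 / (100 + 72.0) * 100
= 72.0 / 172.0 * 100
= 41.86%

41.86%


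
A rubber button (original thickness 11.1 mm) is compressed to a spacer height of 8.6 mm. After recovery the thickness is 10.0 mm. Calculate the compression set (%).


CS = (t0 - recovered) / (t0 - ts) * 100
= (11.1 - 10.0) / (11.1 - 8.6) * 100
= 1.1 / 2.5 * 100
= 44.0%

44.0%


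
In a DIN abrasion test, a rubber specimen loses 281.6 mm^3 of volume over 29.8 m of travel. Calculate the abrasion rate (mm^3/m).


Rate = volume_loss / distance
= 281.6 / 29.8
= 9.45 mm^3/m

9.45 mm^3/m


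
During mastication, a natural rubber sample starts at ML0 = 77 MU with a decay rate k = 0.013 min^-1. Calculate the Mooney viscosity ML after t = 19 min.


ML = ML0 * exp(-k * t)
ML = 77 * exp(-0.013 * 19)
ML = 77 * 0.7811
ML = 60.15 MU

60.15 MU


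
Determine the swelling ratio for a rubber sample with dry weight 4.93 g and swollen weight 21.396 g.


Q = W_swollen / W_dry
Q = 21.396 / 4.93
Q = 4.34

Q = 4.34


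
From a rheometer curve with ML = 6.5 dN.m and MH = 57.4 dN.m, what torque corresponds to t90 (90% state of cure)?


M90 = ML + 0.9 * (MH - ML)
M90 = 6.5 + 0.9 * (57.4 - 6.5)
M90 = 6.5 + 0.9 * 50.9
M90 = 52.31 dN.m

52.31 dN.m


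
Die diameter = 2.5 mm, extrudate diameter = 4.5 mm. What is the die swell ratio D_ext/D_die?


Die swell ratio = D_extrudate / D_die
= 4.5 / 2.5
= 1.8

Die swell = 1.8


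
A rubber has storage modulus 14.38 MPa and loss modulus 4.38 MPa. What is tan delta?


tan delta = E'' / E'
= 4.38 / 14.38
= 0.3046

tan delta = 0.3046


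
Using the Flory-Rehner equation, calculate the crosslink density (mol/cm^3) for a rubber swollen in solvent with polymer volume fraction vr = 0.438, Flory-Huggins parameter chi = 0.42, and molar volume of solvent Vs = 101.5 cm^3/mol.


ln(1 - vr) = ln(1 - 0.438) = -0.5763
Numerator = -((-0.5763) + 0.438 + 0.42 * 0.438^2) = 0.0577
Denominator = 101.5 * (0.438^(1/3) - 0.438/2) = 54.8543
nu = 0.0577 / 54.8543 = 0.0011 mol/cm^3

0.0011 mol/cm^3


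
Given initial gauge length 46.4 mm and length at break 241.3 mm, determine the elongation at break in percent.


Elongation = (Lf - L0) / L0 * 100
= (241.3 - 46.4) / 46.4 * 100
= 194.9 / 46.4 * 100
= 420.0%

420.0%


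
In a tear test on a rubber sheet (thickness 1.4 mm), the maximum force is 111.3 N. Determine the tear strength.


Tear strength = force / thickness
= 111.3 / 1.4
= 79.5 N/mm

79.5 N/mm


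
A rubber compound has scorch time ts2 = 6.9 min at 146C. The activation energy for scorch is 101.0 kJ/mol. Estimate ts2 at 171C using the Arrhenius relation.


Convert temperatures: T1 = 146 + 273.15 = 419.15 K, T2 = 171 + 273.15 = 444.15 K
ts2_new = 6.9 * exp(101000 / 8.314 * (1/444.15 - 1/419.15))
1/T2 - 1/T1 = -1.3429e-04
ts2_new = 1.35 min

1.35 min


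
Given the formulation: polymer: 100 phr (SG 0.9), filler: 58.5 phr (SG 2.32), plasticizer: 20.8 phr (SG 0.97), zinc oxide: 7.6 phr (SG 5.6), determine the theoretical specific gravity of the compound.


Sum of weights = 186.9
Volume contributions:
  polymer: 100/0.9 = 111.1111
  filler: 58.5/2.32 = 25.2155
  plasticizer: 20.8/0.97 = 21.4433
  zinc oxide: 7.6/5.6 = 1.3571
Sum of volumes = 159.1271
SG = 186.9 / 159.1271 = 1.175

SG = 1.175


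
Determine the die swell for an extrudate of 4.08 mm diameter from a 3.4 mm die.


Die swell ratio = D_extrudate / D_die
= 4.08 / 3.4
= 1.2

Die swell = 1.2


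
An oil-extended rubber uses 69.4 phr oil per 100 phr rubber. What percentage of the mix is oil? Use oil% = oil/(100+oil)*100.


Oil % = oil / (100 + oil) * 100
= 69.4 / (100 + 69.4) * 100
= 69.4 / 169.4 * 100
= 40.97%

40.97%


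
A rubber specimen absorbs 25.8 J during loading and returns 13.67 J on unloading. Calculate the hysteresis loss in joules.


Hysteresis loss = loading - unloading
= 25.8 - 13.67
= 12.13 J

12.13 J


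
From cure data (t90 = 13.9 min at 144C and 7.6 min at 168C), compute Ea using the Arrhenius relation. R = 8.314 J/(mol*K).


T1 = 417.15 K, T2 = 441.15 K
1/T1 - 1/T2 = 1.3042e-04
ln(t1/t2) = ln(13.9/7.6) = 0.6037
Ea = 8.314 * 0.6037 / 1.3042e-04 = 38488.2076 J/mol
Ea = 38.49 kJ/mol

38.49 kJ/mol


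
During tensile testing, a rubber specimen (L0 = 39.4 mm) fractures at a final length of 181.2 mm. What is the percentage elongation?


Elongation = (Lf - L0) / L0 * 100
= (181.2 - 39.4) / 39.4 * 100
= 141.8 / 39.4 * 100
= 359.9%

359.9%


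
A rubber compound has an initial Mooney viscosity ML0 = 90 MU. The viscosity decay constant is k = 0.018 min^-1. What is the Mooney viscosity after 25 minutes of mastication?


ML = ML0 * exp(-k * t)
ML = 90 * exp(-0.018 * 25)
ML = 90 * 0.6376
ML = 57.39 MU

57.39 MU


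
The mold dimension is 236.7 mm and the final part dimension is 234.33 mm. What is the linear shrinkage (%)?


Shrinkage = (mold - part) / mold * 100
= (236.7 - 234.33) / 236.7 * 100
= 2.37 / 236.7 * 100
= 1.0%

1.0%


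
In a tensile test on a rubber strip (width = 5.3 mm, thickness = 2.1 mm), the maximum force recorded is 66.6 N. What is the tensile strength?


Area = width * thickness = 5.3 * 2.1 = 11.13 mm^2
TS = force / area = 66.6 / 11.13 = 5.98 MPa

5.98 MPa


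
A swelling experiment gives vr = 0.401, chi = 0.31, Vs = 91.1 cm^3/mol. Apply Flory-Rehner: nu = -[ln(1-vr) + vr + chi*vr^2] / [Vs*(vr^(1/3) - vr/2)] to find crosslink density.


ln(1 - vr) = ln(1 - 0.401) = -0.5125
Numerator = -((-0.5125) + 0.401 + 0.31 * 0.401^2) = 0.0616
Denominator = 91.1 * (0.401^(1/3) - 0.401/2) = 48.9134
nu = 0.0616 / 48.9134 = 0.0013 mol/cm^3

0.0013 mol/cm^3


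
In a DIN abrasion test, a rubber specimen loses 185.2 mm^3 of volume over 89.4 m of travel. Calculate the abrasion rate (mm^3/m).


Rate = volume_loss / distance
= 185.2 / 89.4
= 2.072 mm^3/m

2.072 mm^3/m


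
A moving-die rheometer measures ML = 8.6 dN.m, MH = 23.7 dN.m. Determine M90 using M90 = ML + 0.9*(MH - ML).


M90 = ML + 0.9 * (MH - ML)
M90 = 8.6 + 0.9 * (23.7 - 8.6)
M90 = 8.6 + 0.9 * 15.1
M90 = 22.19 dN.m

22.19 dN.m


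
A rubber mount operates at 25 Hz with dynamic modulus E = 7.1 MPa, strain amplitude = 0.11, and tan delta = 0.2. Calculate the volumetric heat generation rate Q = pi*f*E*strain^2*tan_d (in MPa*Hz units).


Q = pi * f * E * strain^2 * tan_d
= pi * 25 * 7.1 * 0.11^2 * 0.2
= pi * 25 * 7.1 * 0.0121 * 0.2
= 1.3495

Q = 1.3495


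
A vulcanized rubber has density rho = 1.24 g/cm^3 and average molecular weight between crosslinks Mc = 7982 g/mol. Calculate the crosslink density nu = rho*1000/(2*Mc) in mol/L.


nu = rho * 1000 / (2 * Mc)
nu = 1.24 * 1000 / (2 * 7982)
nu = 1240.0 / 15964
nu = 0.0777 mol/L

0.0777 mol/L


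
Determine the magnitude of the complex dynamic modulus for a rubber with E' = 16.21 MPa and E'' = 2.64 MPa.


|E*| = sqrt(E'^2 + E''^2)
= sqrt(16.21^2 + 2.64^2)
= sqrt(262.7641 + 6.9696)
= 16.424 MPa

16.424 MPa


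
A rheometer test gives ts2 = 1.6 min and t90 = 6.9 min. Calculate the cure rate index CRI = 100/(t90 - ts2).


CRI = 100 / (t90 - ts2)
= 100 / (6.9 - 1.6)
= 100 / 5.3
= 18.87 min^-1

18.87 min^-1


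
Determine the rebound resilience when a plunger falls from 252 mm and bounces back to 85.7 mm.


Resilience = h_rebound / h_drop * 100
= 85.7 / 252 * 100
= 34.0%

34.0%


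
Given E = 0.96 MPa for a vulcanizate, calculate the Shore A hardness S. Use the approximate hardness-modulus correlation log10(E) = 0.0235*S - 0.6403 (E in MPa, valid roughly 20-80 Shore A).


log10(E) = 0.0235*S - 0.6403  =>  S = (log10(E) + 0.6403) / 0.0235
log10(0.96) = -0.017729
S = (-0.017729 + 0.6403) / 0.0235 = 0.622571 / 0.0235
S = 26.5

Shore A = 26.5


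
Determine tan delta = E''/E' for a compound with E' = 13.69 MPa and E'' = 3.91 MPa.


tan delta = E'' / E'
= 3.91 / 13.69
= 0.2856

tan delta = 0.2856


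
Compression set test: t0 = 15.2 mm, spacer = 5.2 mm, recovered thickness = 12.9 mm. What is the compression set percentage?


CS = (t0 - recovered) / (t0 - ts) * 100
= (15.2 - 12.9) / (15.2 - 5.2) * 100
= 2.3 / 10.0 * 100
= 23.0%

23.0%


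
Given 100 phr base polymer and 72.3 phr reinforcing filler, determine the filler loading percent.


Filler % = filler / (rubber + filler) * 100
= 72.3 / (100 + 72.3) * 100
= 72.3 / 172.3 * 100
= 41.96%

41.96%


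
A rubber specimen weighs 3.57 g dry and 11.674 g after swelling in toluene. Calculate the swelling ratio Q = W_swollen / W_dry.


Q = W_swollen / W_dry
Q = 11.674 / 3.57
Q = 3.27

Q = 3.27


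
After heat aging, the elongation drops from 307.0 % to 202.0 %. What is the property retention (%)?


Retention = aged / original * 100
= 202.0 / 307.0 * 100
= 65.8%

65.8%


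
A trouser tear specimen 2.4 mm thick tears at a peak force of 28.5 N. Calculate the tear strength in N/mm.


Tear strength = force / thickness
= 28.5 / 2.4
= 11.88 N/mm

11.88 N/mm


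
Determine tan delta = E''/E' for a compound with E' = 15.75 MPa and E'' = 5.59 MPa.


tan delta = E'' / E'
= 5.59 / 15.75
= 0.3549

tan delta = 0.3549


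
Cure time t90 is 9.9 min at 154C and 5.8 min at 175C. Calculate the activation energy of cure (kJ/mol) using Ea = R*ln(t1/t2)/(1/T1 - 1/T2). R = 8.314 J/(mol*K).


T1 = 427.15 K, T2 = 448.15 K
1/T1 - 1/T2 = 1.0970e-04
ln(t1/t2) = ln(9.9/5.8) = 0.5347
Ea = 8.314 * 0.5347 / 1.0970e-04 = 40521.5369 J/mol
Ea = 40.52 kJ/mol

40.52 kJ/mol


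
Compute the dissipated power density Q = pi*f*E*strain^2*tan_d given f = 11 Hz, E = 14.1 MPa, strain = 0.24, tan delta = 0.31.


Q = pi * f * E * strain^2 * tan_d
= pi * 11 * 14.1 * 0.24^2 * 0.31
= pi * 11 * 14.1 * 0.0576 * 0.31
= 8.7005

Q = 8.7005


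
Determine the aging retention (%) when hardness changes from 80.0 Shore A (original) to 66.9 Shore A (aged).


Retention = aged / original * 100
= 66.9 / 80.0 * 100
= 83.6%

83.6%


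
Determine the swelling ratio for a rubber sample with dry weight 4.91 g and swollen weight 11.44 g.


Q = W_swollen / W_dry
Q = 11.44 / 4.91
Q = 2.33

Q = 2.33


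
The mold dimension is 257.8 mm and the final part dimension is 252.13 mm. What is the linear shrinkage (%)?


Shrinkage = (mold - part) / mold * 100
= (257.8 - 252.13) / 257.8 * 100
= 5.67 / 257.8 * 100
= 2.2%

2.2%


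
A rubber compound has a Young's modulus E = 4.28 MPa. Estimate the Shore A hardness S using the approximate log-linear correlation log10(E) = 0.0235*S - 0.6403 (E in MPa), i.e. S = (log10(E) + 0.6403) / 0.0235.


log10(E) = 0.0235*S - 0.6403  =>  S = (log10(E) + 0.6403) / 0.0235
log10(4.28) = 0.631444
S = (0.631444 + 0.6403) / 0.0235 = 1.271744 / 0.0235
S = 54.1

Shore A = 54.1


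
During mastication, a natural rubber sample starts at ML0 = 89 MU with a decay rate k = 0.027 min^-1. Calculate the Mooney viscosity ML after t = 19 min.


ML = ML0 * exp(-k * t)
ML = 89 * exp(-0.027 * 19)
ML = 89 * 0.5987
ML = 53.28 MU

53.28 MU


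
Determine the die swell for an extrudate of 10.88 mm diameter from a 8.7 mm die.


Die swell ratio = D_extrudate / D_die
= 10.88 / 8.7
= 1.251

Die swell = 1.251


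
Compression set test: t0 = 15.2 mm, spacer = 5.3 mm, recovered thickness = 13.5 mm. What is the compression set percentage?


CS = (t0 - recovered) / (t0 - ts) * 100
= (15.2 - 13.5) / (15.2 - 5.3) * 100
= 1.7 / 9.9 * 100
= 17.2%

17.2%


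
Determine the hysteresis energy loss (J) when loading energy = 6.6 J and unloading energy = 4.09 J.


Hysteresis loss = loading - unloading
= 6.6 - 4.09
= 2.51 J

2.51 J


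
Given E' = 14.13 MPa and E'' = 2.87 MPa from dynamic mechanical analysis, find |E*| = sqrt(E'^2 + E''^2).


|E*| = sqrt(E'^2 + E''^2)
= sqrt(14.13^2 + 2.87^2)
= sqrt(199.6569 + 8.2369)
= 14.419 MPa

14.419 MPa


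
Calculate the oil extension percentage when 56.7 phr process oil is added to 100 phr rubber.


Oil % = oil / (100 + oil) * 100
= 56.7 / (100 + 56.7) * 100
= 56.7 / 156.7 * 100
= 36.18%

36.18%


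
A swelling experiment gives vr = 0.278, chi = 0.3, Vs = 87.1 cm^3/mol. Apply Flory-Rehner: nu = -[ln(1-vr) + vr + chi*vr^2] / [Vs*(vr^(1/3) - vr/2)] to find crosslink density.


ln(1 - vr) = ln(1 - 0.278) = -0.3257
Numerator = -((-0.3257) + 0.278 + 0.3 * 0.278^2) = 0.0245
Denominator = 87.1 * (0.278^(1/3) - 0.278/2) = 44.7391
nu = 0.0245 / 44.7391 = 5.4862e-04 mol/cm^3

5.4862e-04 mol/cm^3


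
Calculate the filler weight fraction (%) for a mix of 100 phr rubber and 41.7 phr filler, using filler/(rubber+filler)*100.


Filler % = filler / (rubber + filler) * 100
= 41.7 / (100 + 41.7) * 100
= 41.7 / 141.7 * 100
= 29.43%

29.43%


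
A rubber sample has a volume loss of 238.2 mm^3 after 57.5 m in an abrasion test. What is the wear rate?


Rate = volume_loss / distance
= 238.2 / 57.5
= 4.143 mm^3/m

4.143 mm^3/m


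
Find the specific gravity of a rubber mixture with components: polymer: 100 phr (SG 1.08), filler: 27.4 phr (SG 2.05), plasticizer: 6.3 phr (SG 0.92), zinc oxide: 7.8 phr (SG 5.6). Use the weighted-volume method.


Sum of weights = 141.5
Volume contributions:
  polymer: 100/1.08 = 92.5926
  filler: 27.4/2.05 = 13.3659
  plasticizer: 6.3/0.92 = 6.8478
  zinc oxide: 7.8/5.6 = 1.3929
Sum of volumes = 114.1991
SG = 141.5 / 114.1991 = 1.239

SG = 1.239


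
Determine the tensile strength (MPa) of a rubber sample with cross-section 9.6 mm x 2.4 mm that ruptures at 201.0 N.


Area = width * thickness = 9.6 * 2.4 = 23.04 mm^2
TS = force / area = 201.0 / 23.04 = 8.72 MPa

8.72 MPa


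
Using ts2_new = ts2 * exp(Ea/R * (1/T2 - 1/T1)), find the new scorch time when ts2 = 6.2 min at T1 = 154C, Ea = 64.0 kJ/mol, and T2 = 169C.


Convert temperatures: T1 = 154 + 273.15 = 427.15 K, T2 = 169 + 273.15 = 442.15 K
ts2_new = 6.2 * exp(64000 / 8.314 * (1/442.15 - 1/427.15))
1/T2 - 1/T1 = -7.9422e-05
ts2_new = 3.36 min

3.36 min


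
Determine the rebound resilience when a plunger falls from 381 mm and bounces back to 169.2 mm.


Resilience = h_rebound / h_drop * 100
= 169.2 / 381 * 100
= 44.4%

44.4%


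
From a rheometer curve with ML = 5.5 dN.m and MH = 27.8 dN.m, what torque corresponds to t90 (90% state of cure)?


M90 = ML + 0.9 * (MH - ML)
M90 = 5.5 + 0.9 * (27.8 - 5.5)
M90 = 5.5 + 0.9 * 22.3
M90 = 25.57 dN.m

25.57 dN.m


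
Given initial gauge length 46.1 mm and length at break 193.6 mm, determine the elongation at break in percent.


Elongation = (Lf - L0) / L0 * 100
= (193.6 - 46.1) / 46.1 * 100
= 147.5 / 46.1 * 100
= 320.0%

320.0%


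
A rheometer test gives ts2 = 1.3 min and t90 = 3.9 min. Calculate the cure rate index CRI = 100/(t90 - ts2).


CRI = 100 / (t90 - ts2)
= 100 / (3.9 - 1.3)
= 100 / 2.6
= 38.46 min^-1

38.46 min^-1


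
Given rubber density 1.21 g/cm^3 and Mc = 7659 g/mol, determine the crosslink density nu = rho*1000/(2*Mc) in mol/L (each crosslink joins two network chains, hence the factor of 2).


nu = rho * 1000 / (2 * Mc)
nu = 1.21 * 1000 / (2 * 7659)
nu = 1210.0 / 15318
nu = 0.0790 mol/L

0.0790 mol/L


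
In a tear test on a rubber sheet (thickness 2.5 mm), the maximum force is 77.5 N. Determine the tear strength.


Tear strength = force / thickness
= 77.5 / 2.5
= 31.0 N/mm

31.0 N/mm


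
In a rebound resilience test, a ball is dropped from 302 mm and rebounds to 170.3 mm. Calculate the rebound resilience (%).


Resilience = h_rebound / h_drop * 100
= 170.3 / 302 * 100
= 56.4%

56.4%


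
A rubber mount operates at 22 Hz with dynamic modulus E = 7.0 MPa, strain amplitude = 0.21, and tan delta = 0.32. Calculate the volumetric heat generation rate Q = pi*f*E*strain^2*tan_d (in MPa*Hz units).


Q = pi * f * E * strain^2 * tan_d
= pi * 22 * 7.0 * 0.21^2 * 0.32
= pi * 22 * 7.0 * 0.0441 * 0.32
= 6.8275

Q = 6.8275


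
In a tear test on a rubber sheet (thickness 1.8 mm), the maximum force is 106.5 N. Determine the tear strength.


Tear strength = force / thickness
= 106.5 / 1.8
= 59.17 N/mm

59.17 N/mm


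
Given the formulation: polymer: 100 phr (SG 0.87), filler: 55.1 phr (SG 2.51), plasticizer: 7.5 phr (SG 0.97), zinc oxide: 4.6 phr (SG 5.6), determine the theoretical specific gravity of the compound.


Sum of weights = 167.2
Volume contributions:
  polymer: 100/0.87 = 114.9425
  filler: 55.1/2.51 = 21.9522
  plasticizer: 7.5/0.97 = 7.7320
  zinc oxide: 4.6/5.6 = 0.8214
Sum of volumes = 145.4481
SG = 167.2 / 145.4481 = 1.15

SG = 1.15


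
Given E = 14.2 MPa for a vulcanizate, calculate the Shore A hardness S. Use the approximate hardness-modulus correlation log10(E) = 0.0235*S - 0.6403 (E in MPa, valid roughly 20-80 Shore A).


log10(E) = 0.0235*S - 0.6403  =>  S = (log10(E) + 0.6403) / 0.0235
log10(14.2) = 1.152288
S = (1.152288 + 0.6403) / 0.0235 = 1.792588 / 0.0235
S = 76.3

Shore A = 76.3


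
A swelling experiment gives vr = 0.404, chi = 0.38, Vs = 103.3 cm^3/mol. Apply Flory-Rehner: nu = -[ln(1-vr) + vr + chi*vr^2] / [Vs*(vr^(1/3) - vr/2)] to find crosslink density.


ln(1 - vr) = ln(1 - 0.404) = -0.5175
Numerator = -((-0.5175) + 0.404 + 0.38 * 0.404^2) = 0.0515
Denominator = 103.3 * (0.404^(1/3) - 0.404/2) = 55.4984
nu = 0.0515 / 55.4984 = 9.2782e-04 mol/cm^3

9.2782e-04 mol/cm^3


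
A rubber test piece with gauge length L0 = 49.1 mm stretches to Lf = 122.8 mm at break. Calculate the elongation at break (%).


Elongation = (Lf - L0) / L0 * 100
= (122.8 - 49.1) / 49.1 * 100
= 73.7 / 49.1 * 100
= 150.1%

150.1%


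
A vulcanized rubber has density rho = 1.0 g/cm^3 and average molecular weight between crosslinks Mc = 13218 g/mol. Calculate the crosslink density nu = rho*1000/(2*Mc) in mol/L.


nu = rho * 1000 / (2 * Mc)
nu = 1.0 * 1000 / (2 * 13218)
nu = 1000.0 / 26436
nu = 0.0378 mol/L

0.0378 mol/L


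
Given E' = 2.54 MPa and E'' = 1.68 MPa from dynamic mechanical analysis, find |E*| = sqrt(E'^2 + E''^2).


|E*| = sqrt(E'^2 + E''^2)
= sqrt(2.54^2 + 1.68^2)
= sqrt(6.4516 + 2.8224)
= 3.045 MPa

3.045 MPa


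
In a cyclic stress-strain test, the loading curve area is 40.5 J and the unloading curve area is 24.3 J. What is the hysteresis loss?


Hysteresis loss = loading - unloading
= 40.5 - 24.3
= 16.2 J

16.2 J


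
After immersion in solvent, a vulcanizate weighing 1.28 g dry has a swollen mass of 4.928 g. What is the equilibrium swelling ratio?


Q = W_swollen / W_dry
Q = 4.928 / 1.28
Q = 3.85

Q = 3.85


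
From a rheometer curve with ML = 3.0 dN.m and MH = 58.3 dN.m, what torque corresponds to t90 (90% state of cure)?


M90 = ML + 0.9 * (MH - ML)
M90 = 3.0 + 0.9 * (58.3 - 3.0)
M90 = 3.0 + 0.9 * 55.3
M90 = 52.77 dN.m

52.77 dN.m


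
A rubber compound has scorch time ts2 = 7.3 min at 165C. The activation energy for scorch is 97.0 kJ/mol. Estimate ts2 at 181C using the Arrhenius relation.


Convert temperatures: T1 = 165 + 273.15 = 438.15 K, T2 = 181 + 273.15 = 454.15 K
ts2_new = 7.3 * exp(97000 / 8.314 * (1/454.15 - 1/438.15))
1/T2 - 1/T1 = -8.0408e-05
ts2_new = 2.86 min

2.86 min


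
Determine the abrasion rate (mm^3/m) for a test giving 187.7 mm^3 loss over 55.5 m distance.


Rate = volume_loss / distance
= 187.7 / 55.5
= 3.382 mm^3/m

3.382 mm^3/m


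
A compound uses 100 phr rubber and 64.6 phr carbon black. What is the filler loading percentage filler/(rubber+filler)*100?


Filler % = filler / (rubber + filler) * 100
= 64.6 / (100 + 64.6) * 100
= 64.6 / 164.6 * 100
= 39.25%

39.25%


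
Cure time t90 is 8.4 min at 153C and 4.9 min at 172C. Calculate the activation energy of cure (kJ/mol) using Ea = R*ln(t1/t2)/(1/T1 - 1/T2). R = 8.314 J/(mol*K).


T1 = 426.15 K, T2 = 445.15 K
1/T1 - 1/T2 = 1.0016e-04
ln(t1/t2) = ln(8.4/4.9) = 0.5390
Ea = 8.314 * 0.5390 / 1.0016e-04 = 44741.5716 J/mol
Ea = 44.74 kJ/mol

44.74 kJ/mol


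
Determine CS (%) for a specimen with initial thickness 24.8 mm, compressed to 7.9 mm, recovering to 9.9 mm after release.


CS = (t0 - recovered) / (t0 - ts) * 100
= (24.8 - 9.9) / (24.8 - 7.9) * 100
= 14.9 / 16.9 * 100
= 88.2%

88.2%


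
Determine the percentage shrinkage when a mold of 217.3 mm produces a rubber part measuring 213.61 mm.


Shrinkage = (mold - part) / mold * 100
= (217.3 - 213.61) / 217.3 * 100
= 3.69 / 217.3 * 100
= 1.7%

1.7%


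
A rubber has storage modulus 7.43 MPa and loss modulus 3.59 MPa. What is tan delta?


tan delta = E'' / E'
= 3.59 / 7.43
= 0.4832

tan delta = 0.4832


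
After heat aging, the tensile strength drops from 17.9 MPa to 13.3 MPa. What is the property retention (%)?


Retention = aged / original * 100
= 13.3 / 17.9 * 100
= 74.3%

74.3%


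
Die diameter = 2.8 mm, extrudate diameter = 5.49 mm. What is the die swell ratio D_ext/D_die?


Die swell ratio = D_extrudate / D_die
= 5.49 / 2.8
= 1.961

Die swell = 1.961


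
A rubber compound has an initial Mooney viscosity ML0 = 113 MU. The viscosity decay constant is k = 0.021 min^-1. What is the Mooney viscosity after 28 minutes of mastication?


ML = ML0 * exp(-k * t)
ML = 113 * exp(-0.021 * 28)
ML = 113 * 0.5554
ML = 62.76 MU

62.76 MU


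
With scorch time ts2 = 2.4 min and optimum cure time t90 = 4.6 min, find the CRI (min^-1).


CRI = 100 / (t90 - ts2)
= 100 / (4.6 - 2.4)
= 100 / 2.2
= 45.45 min^-1

45.45 min^-1


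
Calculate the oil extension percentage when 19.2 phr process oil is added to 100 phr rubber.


Oil % = oil / (100 + oil) * 100
= 19.2 / (100 + 19.2) * 100
= 19.2 / 119.2 * 100
= 16.11%

16.11%


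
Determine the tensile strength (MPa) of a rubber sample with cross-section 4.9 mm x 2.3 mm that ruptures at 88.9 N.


Area = width * thickness = 4.9 * 2.3 = 11.27 mm^2
TS = force / area = 88.9 / 11.27 = 7.89 MPa

7.89 MPa


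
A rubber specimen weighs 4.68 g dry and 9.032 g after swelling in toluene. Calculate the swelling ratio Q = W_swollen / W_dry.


Q = W_swollen / W_dry
Q = 9.032 / 4.68
Q = 1.93

Q = 1.93


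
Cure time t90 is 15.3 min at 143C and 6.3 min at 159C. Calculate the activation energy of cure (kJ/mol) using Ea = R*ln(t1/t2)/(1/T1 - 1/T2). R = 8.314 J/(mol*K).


T1 = 416.15 K, T2 = 432.15 K
1/T1 - 1/T2 = 8.8968e-05
ln(t1/t2) = ln(15.3/6.3) = 0.8873
Ea = 8.314 * 0.8873 / 8.8968e-05 = 82917.5572 J/mol
Ea = 82.92 kJ/mol

82.92 kJ/mol


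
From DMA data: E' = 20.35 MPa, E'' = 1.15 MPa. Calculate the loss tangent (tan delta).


tan delta = E'' / E'
= 1.15 / 20.35
= 0.0565

tan delta = 0.0565


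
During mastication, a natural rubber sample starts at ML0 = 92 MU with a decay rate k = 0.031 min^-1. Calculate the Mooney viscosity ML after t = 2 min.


ML = ML0 * exp(-k * t)
ML = 92 * exp(-0.031 * 2)
ML = 92 * 0.9399
ML = 86.47 MU

86.47 MU


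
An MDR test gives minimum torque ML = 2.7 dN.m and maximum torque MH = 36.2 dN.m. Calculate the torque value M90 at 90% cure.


M90 = ML + 0.9 * (MH - ML)
M90 = 2.7 + 0.9 * (36.2 - 2.7)
M90 = 2.7 + 0.9 * 33.5
M90 = 32.85 dN.m

32.85 dN.m


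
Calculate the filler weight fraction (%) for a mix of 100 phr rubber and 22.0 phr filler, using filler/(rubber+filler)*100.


Filler % = filler / (rubber + filler) * 100
= 22.0 / (100 + 22.0) * 100
= 22.0 / 122.0 * 100
= 18.03%

18.03%


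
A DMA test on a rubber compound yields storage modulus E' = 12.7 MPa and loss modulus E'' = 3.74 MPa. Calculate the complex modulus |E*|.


|E*| = sqrt(E'^2 + E''^2)
= sqrt(12.7^2 + 3.74^2)
= sqrt(161.2900 + 13.9876)
= 13.239 MPa

13.239 MPa


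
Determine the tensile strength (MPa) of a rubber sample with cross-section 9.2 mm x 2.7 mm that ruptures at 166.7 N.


Area = width * thickness = 9.2 * 2.7 = 24.84 mm^2
TS = force / area = 166.7 / 24.84 = 6.71 MPa

6.71 MPa


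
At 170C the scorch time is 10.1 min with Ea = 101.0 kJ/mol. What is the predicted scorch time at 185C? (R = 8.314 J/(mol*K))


Convert temperatures: T1 = 170 + 273.15 = 443.15 K, T2 = 185 + 273.15 = 458.15 K
ts2_new = 10.1 * exp(101000 / 8.314 * (1/458.15 - 1/443.15))
1/T2 - 1/T1 = -7.3881e-05
ts2_new = 4.12 min

4.12 min


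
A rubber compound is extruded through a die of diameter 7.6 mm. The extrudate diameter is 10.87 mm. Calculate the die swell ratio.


Die swell ratio = D_extrudate / D_die
= 10.87 / 7.6
= 1.43

Die swell = 1.43


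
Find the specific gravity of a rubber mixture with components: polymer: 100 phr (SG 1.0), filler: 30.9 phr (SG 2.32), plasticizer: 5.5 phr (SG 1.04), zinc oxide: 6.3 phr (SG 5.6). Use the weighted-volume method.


Sum of weights = 142.7
Volume contributions:
  polymer: 100/1.0 = 100.0000
  filler: 30.9/2.32 = 13.3190
  plasticizer: 5.5/1.04 = 5.2885
  zinc oxide: 6.3/5.6 = 1.1250
Sum of volumes = 119.7324
SG = 142.7 / 119.7324 = 1.192

SG = 1.192


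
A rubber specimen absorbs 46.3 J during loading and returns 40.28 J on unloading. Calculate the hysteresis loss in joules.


Hysteresis loss = loading - unloading
= 46.3 - 40.28
= 6.02 J

6.02 J


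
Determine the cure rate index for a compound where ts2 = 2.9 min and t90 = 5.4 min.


CRI = 100 / (t90 - ts2)
= 100 / (5.4 - 2.9)
= 100 / 2.5
= 40.0 min^-1

40.0 min^-1


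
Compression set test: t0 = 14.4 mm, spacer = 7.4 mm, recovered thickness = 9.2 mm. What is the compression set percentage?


CS = (t0 - recovered) / (t0 - ts) * 100
= (14.4 - 9.2) / (14.4 - 7.4) * 100
= 5.2 / 7.0 * 100
= 74.3%

74.3%


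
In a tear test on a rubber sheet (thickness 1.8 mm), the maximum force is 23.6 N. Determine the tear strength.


Tear strength = force / thickness
= 23.6 / 1.8
= 13.11 N/mm

13.11 N/mm


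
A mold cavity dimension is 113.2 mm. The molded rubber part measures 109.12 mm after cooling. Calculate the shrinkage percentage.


Shrinkage = (mold - part) / mold * 100
= (113.2 - 109.12) / 113.2 * 100
= 4.08 / 113.2 * 100
= 3.6%

3.6%


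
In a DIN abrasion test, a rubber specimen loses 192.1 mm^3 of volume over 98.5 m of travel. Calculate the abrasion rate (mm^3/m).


Rate = volume_loss / distance
= 192.1 / 98.5
= 1.95 mm^3/m

1.95 mm^3/m


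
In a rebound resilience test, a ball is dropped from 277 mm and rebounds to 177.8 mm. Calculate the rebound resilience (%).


Resilience = h_rebound / h_drop * 100
= 177.8 / 277 * 100
= 64.2%

64.2%


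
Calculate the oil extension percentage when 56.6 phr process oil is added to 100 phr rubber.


Oil % = oil / (100 + oil) * 100
= 56.6 / (100 + 56.6) * 100
= 56.6 / 156.6 * 100
= 36.14%

36.14%


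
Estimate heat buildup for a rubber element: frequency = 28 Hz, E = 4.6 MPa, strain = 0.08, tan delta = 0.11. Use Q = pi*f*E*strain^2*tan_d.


Q = pi * f * E * strain^2 * tan_d
= pi * 28 * 4.6 * 0.08^2 * 0.11
= pi * 28 * 4.6 * 0.0064 * 0.11
= 0.2849

Q = 0.2849


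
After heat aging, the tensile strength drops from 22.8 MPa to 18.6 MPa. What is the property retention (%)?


Retention = aged / original * 100
= 18.6 / 22.8 * 100
= 81.6%

81.6%


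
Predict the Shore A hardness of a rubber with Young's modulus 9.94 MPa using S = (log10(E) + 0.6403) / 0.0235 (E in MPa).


log10(E) = 0.0235*S - 0.6403  =>  S = (log10(E) + 0.6403) / 0.0235
log10(9.94) = 0.997386
S = (0.997386 + 0.6403) / 0.0235 = 1.637686 / 0.0235
S = 69.7

Shore A = 69.7


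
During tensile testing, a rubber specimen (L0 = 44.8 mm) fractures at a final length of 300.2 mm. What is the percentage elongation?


Elongation = (Lf - L0) / L0 * 100
= (300.2 - 44.8) / 44.8 * 100
= 255.4 / 44.8 * 100
= 570.1%

570.1%


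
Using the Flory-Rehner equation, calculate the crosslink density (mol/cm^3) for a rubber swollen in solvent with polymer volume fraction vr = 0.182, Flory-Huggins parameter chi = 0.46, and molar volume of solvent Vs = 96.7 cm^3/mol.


ln(1 - vr) = ln(1 - 0.182) = -0.2009
Numerator = -((-0.2009) + 0.182 + 0.46 * 0.182^2) = 0.0037
Denominator = 96.7 * (0.182^(1/3) - 0.182/2) = 46.0007
nu = 0.0037 / 46.0007 = 7.9475e-05 mol/cm^3

7.9475e-05 mol/cm^3


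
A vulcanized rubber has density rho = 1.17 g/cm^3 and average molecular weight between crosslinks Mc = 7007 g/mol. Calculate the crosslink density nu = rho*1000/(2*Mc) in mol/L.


nu = rho * 1000 / (2 * Mc)
nu = 1.17 * 1000 / (2 * 7007)
nu = 1170.0 / 14014
nu = 0.0835 mol/L

0.0835 mol/L


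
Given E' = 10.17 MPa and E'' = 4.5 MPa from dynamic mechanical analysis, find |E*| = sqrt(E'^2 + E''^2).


|E*| = sqrt(E'^2 + E''^2)
= sqrt(10.17^2 + 4.5^2)
= sqrt(103.4289 + 20.2500)
= 11.121 MPa

11.121 MPa


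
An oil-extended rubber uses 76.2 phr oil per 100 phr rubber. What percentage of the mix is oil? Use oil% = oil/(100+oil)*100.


Oil % = oil / (100 + oil) * 100
= 76.2 / (100 + 76.2) * 100
= 76.2 / 176.2 * 100
= 43.25%

43.25%


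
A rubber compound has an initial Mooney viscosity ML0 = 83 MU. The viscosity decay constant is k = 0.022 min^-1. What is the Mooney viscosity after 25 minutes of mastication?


ML = ML0 * exp(-k * t)
ML = 83 * exp(-0.022 * 25)
ML = 83 * 0.5769
ML = 47.89 MU

47.89 MU


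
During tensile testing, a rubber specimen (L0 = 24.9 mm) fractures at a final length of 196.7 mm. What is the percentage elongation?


Elongation = (Lf - L0) / L0 * 100
= (196.7 - 24.9) / 24.9 * 100
= 171.8 / 24.9 * 100
= 690.0%

690.0%


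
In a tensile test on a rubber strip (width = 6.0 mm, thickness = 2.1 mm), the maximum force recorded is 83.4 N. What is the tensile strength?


Area = width * thickness = 6.0 * 2.1 = 12.6 mm^2
TS = force / area = 83.4 / 12.6 = 6.62 MPa

6.62 MPa


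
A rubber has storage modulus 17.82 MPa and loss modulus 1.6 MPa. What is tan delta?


tan delta = E'' / E'
= 1.6 / 17.82
= 0.0898

tan delta = 0.0898


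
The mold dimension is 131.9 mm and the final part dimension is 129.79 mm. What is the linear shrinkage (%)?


Shrinkage = (mold - part) / mold * 100
= (131.9 - 129.79) / 131.9 * 100
= 2.11 / 131.9 * 100
= 1.6%

1.6%
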